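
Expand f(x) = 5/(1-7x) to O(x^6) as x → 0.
5 + 35*x + 245*x**2 + 1715*x**3 + 12005*x**4 + 84035*x**5 + O(x**6)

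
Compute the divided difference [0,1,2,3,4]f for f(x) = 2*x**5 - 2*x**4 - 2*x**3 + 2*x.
18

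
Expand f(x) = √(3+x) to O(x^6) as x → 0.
sqrt(3) + sqrt(3)*x/6 - sqrt(3)*x**2/72 + sqrt(3)*x**3/432 - 5*sqrt(3)*x**4/10368 + 7*sqrt(3)*x**5/62208 + O(x**6)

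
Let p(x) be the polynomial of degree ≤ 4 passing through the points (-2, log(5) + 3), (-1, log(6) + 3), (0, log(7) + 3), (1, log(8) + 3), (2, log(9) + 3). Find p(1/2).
log(2*2**(1/4)*3**(49/64)*5**(3/128)*7**(45/64)/3) + 3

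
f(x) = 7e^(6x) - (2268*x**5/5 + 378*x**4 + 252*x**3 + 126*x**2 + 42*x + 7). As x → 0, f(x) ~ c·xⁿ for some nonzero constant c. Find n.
6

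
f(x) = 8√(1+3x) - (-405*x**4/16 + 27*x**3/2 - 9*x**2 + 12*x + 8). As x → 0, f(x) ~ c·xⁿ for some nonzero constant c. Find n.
5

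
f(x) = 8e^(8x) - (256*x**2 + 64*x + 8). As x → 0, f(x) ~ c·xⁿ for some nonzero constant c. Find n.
3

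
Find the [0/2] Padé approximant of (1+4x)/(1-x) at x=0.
1/(20*x**2 - 5*x + 1)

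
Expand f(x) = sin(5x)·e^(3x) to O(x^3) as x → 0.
5*x + 15*x**2 + O(x**3)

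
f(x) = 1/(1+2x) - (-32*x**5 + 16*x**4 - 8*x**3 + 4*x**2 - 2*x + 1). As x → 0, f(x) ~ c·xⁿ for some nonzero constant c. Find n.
6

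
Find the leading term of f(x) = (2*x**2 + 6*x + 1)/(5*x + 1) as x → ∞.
2*x/5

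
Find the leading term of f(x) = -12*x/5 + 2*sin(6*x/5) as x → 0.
-72*x**3/125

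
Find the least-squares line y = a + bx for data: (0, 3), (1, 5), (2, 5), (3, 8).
a = 3, b = 3/2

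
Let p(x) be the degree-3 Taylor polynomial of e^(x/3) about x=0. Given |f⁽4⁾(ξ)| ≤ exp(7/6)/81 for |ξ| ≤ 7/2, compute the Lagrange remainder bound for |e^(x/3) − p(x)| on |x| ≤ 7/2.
2401*exp(7/6)/31104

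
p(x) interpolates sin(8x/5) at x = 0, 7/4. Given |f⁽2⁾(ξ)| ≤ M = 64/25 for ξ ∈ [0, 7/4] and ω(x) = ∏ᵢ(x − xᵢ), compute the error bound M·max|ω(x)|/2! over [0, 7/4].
49/50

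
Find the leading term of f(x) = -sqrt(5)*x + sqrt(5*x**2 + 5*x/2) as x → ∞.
sqrt(5)/4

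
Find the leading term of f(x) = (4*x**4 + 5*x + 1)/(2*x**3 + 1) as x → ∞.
2*x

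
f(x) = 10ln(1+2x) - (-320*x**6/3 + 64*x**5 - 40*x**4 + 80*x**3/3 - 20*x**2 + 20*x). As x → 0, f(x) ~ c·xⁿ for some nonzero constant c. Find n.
7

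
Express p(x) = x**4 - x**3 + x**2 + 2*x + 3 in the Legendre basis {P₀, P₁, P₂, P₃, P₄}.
(53/15)P₀ + (7/5)P₁ + (26/21)P₂ + (-2/5)P₃ + (8/35)P₄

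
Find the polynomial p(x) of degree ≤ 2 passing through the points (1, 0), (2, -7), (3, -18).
-2*x**2 - x + 3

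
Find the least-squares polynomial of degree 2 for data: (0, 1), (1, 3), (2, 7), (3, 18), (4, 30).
37/35 + (-29/70)x + (27/14)x²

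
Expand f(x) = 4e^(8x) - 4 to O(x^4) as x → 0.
32*x + 128*x**2 + 1024*x**3/3 + O(x**4)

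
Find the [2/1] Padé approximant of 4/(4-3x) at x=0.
1/(1 - 3*x/4)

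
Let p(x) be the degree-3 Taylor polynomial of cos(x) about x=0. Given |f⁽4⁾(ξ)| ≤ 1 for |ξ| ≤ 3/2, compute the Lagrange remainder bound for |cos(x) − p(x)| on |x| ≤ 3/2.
27/128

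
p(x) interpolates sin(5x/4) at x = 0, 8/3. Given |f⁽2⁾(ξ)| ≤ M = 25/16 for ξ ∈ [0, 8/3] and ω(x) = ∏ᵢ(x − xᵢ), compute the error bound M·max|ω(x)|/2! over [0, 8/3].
25/18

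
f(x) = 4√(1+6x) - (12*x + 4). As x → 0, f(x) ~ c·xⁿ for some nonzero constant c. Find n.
2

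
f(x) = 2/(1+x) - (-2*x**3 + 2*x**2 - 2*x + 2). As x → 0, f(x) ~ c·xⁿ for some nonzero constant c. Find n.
4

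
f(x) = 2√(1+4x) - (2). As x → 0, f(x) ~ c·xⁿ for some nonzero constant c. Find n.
1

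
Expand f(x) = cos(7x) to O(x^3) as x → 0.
1 - 49*x**2/2 + O(x**3)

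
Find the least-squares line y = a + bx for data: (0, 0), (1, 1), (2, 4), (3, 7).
a = -3/5, b = 12/5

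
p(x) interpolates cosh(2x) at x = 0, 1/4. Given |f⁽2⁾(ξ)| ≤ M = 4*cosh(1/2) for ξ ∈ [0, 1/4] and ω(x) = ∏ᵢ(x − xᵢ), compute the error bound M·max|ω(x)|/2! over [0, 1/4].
cosh(1/2)/32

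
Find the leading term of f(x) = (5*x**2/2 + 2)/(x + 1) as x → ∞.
5*x/2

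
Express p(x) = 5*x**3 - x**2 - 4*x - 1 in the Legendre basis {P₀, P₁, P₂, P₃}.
(-4/3)P₀ - P₁ + (-2/3)P₂ + (2)P₃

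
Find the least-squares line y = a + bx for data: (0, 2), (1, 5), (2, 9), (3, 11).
a = 21/10, b = 31/10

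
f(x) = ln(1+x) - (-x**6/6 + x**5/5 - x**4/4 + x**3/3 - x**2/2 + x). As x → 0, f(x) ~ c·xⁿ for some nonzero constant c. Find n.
7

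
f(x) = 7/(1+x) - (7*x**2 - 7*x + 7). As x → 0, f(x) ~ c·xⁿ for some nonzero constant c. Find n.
3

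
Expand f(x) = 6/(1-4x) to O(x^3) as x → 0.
6 + 24*x + 96*x**2 + O(x**3)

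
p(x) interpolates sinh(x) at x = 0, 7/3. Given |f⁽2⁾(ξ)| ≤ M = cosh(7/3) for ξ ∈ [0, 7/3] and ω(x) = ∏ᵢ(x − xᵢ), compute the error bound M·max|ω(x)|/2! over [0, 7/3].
49*cosh(7/3)/72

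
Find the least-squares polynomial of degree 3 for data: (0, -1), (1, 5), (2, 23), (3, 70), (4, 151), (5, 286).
-1 + (139/42)x + (11/28)x² + (25/12)x³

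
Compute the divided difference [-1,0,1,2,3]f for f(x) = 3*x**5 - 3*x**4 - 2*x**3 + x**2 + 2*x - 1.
12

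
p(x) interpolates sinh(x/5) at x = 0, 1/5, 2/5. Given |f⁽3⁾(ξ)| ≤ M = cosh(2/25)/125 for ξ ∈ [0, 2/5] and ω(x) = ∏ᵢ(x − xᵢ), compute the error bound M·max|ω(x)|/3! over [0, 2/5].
sqrt(3)*cosh(2/25)/421875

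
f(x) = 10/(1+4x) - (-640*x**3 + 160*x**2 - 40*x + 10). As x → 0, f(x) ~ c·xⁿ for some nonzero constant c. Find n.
4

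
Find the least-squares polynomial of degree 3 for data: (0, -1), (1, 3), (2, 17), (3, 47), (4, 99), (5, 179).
-1 + x + (2)x² + x³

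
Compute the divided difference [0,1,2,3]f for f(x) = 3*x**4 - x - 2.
18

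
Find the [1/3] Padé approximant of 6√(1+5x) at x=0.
(105*x/4 + 6)/(125*x**3/64 - 25*x**2/16 + 15*x/8 + 1)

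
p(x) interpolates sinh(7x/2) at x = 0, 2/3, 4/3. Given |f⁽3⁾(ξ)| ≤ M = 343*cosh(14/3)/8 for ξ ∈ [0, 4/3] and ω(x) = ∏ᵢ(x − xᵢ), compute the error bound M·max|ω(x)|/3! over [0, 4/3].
343*sqrt(3)*cosh(14/3)/729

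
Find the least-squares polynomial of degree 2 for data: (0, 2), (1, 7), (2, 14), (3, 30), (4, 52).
89/35 + (1/70)x + (43/14)x²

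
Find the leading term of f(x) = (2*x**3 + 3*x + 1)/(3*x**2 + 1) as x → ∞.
2*x/3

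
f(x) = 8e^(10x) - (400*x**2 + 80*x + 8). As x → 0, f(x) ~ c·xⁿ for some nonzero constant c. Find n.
3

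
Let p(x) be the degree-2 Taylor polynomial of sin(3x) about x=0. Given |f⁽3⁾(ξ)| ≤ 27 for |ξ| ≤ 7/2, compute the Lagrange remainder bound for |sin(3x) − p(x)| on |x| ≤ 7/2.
3087/16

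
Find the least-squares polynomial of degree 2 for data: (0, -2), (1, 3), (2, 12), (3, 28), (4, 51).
-58/35 + (57/70)x + (43/14)x²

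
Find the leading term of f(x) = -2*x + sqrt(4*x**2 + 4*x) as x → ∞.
1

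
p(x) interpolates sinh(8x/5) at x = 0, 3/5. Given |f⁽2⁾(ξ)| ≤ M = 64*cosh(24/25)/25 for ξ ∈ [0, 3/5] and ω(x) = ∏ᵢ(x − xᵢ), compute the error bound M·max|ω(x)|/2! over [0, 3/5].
72*cosh(24/25)/625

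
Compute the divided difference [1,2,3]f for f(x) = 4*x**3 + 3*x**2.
27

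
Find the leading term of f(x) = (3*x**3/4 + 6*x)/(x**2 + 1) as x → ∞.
3*x/4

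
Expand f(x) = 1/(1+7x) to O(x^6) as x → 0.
1 - 7*x + 49*x**2 - 343*x**3 + 2401*x**4 - 16807*x**5 + O(x**6)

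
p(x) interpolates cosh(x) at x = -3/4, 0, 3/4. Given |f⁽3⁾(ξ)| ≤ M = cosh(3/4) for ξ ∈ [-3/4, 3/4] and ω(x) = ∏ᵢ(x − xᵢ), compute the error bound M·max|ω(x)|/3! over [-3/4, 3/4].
sqrt(3)*cosh(3/4)/64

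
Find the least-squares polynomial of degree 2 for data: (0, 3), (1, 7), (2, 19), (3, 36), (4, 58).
93/35 + (153/70)x + (41/14)x²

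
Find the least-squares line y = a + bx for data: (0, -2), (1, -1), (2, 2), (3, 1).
a = -9/5, b = 6/5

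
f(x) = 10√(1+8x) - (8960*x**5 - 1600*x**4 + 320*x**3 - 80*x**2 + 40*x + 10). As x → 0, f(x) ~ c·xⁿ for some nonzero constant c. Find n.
6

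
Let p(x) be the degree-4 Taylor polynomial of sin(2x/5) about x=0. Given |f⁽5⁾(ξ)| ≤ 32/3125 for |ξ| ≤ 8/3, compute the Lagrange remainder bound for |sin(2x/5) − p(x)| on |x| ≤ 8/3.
131072/11390625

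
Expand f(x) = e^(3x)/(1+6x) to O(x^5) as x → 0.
1 - 3*x + 45*x**2/2 - 261*x**3/2 + 6291*x**4/8 + O(x**5)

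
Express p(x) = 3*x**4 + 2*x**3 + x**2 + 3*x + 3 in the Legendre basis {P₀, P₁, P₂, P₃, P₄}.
(59/15)P₀ + (21/5)P₁ + (50/21)P₂ + (4/5)P₃ + (24/35)P₄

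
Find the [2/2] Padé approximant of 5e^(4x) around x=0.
(20*x**2/3 + 10*x + 5)/(4*x**2/3 - 2*x + 1)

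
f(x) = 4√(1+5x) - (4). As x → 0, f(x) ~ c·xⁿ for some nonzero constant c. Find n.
1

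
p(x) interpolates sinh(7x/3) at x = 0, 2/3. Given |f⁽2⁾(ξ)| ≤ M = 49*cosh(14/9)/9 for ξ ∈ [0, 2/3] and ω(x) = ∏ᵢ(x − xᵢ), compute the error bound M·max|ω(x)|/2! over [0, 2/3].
49*cosh(14/9)/162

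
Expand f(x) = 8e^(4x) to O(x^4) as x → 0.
8 + 32*x + 64*x**2 + 256*x**3/3 + O(x**4)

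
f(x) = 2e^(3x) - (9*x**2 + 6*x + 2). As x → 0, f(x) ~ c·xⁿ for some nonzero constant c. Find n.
3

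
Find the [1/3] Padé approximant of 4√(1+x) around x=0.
(7*x/2 + 4)/(x**3/64 - x**2/16 + 3*x/8 + 1)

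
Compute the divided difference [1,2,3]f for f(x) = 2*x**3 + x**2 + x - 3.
13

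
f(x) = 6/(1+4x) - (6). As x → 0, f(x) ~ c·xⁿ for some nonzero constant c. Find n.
1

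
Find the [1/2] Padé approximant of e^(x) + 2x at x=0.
(145*x/51 + 1)/(-x**2/34 - 8*x/51 + 1)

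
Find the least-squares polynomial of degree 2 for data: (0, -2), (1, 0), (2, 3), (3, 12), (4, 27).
-10/7 + (-15/7)x + (16/7)x²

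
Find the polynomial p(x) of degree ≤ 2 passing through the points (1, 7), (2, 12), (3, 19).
x**2 + 2*x + 4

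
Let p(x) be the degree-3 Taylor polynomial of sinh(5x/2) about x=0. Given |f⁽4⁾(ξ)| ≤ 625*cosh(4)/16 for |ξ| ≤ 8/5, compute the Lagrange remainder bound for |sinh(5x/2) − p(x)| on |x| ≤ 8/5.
32*cosh(4)/3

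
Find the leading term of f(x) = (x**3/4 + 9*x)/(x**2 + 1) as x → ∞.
x/4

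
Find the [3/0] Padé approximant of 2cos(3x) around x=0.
2 - 9*x**2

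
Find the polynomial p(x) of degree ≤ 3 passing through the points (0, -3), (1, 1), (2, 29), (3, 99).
3*x**3 + 3*x**2 - 2*x - 3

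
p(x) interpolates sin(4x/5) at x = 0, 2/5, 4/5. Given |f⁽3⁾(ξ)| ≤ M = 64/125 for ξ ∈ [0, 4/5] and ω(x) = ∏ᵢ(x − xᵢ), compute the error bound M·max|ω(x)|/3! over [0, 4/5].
512*sqrt(3)/421875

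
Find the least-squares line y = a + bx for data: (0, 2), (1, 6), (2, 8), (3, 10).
a = 13/5, b = 13/5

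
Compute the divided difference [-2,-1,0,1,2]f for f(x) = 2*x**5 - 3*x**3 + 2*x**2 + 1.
0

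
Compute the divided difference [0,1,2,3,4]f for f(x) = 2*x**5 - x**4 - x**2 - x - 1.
19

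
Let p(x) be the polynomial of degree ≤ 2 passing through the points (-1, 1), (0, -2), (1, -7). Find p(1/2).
-17/4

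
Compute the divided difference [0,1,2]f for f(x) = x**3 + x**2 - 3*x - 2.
4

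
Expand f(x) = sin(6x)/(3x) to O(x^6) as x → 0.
2 - 12*x**2 + 108*x**4/5 + O(x**6)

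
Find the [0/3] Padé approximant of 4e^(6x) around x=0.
4/(-36*x**3 + 18*x**2 - 6*x + 1)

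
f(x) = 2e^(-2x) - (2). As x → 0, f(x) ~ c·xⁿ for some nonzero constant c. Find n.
1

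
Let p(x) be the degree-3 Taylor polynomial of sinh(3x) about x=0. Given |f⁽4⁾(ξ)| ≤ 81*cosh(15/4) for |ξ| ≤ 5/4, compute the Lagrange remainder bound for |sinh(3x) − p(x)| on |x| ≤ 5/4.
16875*cosh(15/4)/2048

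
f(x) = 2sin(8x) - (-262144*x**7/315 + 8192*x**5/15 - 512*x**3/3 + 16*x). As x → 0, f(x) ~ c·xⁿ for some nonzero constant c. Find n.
9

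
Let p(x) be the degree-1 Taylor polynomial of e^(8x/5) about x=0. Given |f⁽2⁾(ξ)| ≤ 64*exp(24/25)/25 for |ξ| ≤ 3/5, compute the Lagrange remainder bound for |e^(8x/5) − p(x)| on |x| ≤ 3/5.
288*exp(24/25)/625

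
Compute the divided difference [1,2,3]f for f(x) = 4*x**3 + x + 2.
24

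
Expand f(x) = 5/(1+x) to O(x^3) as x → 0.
5 - 5*x + 5*x**2 + O(x**3)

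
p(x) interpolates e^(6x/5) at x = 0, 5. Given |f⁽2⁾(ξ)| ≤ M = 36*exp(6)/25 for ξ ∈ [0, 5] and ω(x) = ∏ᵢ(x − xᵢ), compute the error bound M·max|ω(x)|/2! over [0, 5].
9*exp(6)/2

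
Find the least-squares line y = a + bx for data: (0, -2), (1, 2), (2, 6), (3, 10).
a = -2, b = 4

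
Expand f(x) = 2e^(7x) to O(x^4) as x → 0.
2 + 14*x + 49*x**2 + 343*x**3/3 + O(x**4)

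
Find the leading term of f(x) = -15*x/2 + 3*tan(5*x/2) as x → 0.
125*x**3/8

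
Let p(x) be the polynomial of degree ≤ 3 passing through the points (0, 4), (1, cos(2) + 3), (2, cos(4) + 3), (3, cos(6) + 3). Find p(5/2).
15*cos(4)/16 - 5*cos(2)/16 + 5*cos(6)/16 + 49/16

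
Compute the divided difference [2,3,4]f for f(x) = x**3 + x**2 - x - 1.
10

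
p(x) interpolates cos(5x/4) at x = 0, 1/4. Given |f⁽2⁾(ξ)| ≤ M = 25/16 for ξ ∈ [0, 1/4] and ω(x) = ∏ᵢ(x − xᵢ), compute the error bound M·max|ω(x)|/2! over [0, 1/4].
25/2048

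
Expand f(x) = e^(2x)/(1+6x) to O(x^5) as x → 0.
1 - 4*x + 26*x**2 - 464*x**3/3 + 2786*x**4/3 + O(x**5)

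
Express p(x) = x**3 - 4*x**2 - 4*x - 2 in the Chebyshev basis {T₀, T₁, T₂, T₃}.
(-4)T₀ + (-13/4)T₁ + (-2)T₂ + (1/4)T₃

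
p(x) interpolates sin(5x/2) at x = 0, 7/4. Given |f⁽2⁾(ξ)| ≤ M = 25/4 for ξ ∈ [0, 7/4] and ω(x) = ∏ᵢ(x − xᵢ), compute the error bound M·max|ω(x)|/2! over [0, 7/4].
1225/512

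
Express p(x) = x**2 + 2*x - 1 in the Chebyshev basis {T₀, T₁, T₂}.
(-1/2)T₀ + (2)T₁ + (1/2)T₂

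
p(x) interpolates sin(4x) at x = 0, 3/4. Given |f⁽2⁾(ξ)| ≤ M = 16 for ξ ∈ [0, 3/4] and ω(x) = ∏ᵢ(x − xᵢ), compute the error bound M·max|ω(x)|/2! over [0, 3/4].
9/8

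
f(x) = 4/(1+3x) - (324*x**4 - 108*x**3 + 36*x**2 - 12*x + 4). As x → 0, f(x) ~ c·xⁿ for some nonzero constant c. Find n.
5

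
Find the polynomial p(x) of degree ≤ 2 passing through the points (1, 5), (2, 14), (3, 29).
3*x**2 + 2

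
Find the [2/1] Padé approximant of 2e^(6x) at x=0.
(12*x**2 + 8*x + 2)/(1 - 2*x)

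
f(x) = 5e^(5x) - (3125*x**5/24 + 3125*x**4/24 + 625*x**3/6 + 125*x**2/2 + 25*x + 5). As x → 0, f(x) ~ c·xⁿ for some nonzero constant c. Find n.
6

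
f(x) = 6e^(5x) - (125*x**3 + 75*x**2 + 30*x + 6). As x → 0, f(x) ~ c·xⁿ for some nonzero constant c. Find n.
4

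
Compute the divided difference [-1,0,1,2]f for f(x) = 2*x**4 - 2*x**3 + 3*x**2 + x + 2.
2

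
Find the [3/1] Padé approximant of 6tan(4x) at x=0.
128*x**3 + 24*x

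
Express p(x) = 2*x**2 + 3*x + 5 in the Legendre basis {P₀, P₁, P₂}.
(17/3)P₀ + (3)P₁ + (4/3)P₂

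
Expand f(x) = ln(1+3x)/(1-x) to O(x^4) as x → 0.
3*x - 3*x**2/2 + 15*x**3/2 + O(x**4)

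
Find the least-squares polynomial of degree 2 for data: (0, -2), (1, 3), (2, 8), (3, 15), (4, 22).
-68/35 + (30/7)x + (3/7)x²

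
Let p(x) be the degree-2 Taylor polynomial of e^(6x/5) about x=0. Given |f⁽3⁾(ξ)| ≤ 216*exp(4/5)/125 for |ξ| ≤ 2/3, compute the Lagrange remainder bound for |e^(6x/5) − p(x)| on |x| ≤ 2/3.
32*exp(4/5)/375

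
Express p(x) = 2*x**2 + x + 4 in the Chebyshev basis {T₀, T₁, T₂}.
(5)T₀ + T₁ + T₂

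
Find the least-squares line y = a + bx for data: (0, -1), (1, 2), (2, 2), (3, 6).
a = -9/10, b = 21/10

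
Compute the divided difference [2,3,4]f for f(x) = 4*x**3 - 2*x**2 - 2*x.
34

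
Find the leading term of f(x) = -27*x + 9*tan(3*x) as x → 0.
81*x**3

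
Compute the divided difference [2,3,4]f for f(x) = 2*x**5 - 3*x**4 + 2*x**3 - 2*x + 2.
423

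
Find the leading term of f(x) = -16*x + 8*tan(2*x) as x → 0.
64*x**3/3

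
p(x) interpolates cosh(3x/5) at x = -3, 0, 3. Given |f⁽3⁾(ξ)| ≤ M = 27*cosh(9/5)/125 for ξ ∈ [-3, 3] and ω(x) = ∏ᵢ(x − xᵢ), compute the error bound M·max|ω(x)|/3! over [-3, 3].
27*sqrt(3)*cosh(9/5)/125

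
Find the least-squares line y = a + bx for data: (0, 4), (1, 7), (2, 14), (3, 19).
a = 16/5, b = 26/5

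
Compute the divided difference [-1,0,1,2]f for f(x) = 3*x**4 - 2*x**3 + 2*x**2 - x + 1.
4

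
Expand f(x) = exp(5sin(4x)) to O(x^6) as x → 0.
1 + 20*x + 200*x**2 + 1280*x**3 + 5600*x**4 + 48128*x**5/3 + O(x**6)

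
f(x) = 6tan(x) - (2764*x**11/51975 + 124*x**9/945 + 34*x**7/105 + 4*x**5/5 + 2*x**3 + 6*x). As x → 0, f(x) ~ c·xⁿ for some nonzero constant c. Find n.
13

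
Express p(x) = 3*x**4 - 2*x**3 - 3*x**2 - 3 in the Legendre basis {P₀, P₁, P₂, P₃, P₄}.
(-17/5)P₀ + (-6/5)P₁ + (-2/7)P₂ + (-4/5)P₃ + (24/35)P₄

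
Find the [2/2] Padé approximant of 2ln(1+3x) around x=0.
3*x*(3*x + 2)/(3*x**2/2 + 3*x + 1)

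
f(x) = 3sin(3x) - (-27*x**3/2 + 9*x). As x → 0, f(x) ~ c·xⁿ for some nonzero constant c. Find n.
5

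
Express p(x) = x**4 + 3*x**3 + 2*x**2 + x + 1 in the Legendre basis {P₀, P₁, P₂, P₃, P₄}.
(28/15)P₀ + (14/5)P₁ + (40/21)P₂ + (6/5)P₃ + (8/35)P₄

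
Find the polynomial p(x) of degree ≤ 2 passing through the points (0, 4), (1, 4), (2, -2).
-3*x**2 + 3*x + 4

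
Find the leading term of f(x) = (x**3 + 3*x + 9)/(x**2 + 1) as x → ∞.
x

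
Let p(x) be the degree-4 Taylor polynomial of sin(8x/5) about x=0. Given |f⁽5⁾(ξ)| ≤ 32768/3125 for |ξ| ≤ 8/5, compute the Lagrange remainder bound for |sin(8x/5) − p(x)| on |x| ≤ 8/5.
134217728/146484375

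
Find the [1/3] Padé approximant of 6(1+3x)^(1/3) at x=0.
(15*x + 6)/(x**3/3 - x**2/2 + 3*x/2 + 1)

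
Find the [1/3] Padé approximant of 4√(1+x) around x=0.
(7*x/2 + 4)/(x**3/64 - x**2/16 + 3*x/8 + 1)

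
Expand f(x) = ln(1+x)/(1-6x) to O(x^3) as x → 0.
x + 11*x**2/2 + O(x**3)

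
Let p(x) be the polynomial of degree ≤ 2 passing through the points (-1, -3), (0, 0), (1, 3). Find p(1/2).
3/2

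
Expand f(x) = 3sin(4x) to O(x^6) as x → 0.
12*x - 32*x**3 + 128*x**5/5 + O(x**6)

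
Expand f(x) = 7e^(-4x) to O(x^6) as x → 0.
7 - 28*x + 56*x**2 - 224*x**3/3 + 224*x**4/3 - 896*x**5/15 + O(x**6)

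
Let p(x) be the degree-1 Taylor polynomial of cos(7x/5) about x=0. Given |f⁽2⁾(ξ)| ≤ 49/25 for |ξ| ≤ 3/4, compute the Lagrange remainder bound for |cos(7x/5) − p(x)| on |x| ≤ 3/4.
441/800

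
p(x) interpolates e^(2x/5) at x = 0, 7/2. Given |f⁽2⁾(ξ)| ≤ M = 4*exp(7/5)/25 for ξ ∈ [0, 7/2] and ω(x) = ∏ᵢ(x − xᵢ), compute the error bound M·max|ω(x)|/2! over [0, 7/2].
49*exp(7/5)/200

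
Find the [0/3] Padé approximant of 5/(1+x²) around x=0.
5/(x**2 + 1)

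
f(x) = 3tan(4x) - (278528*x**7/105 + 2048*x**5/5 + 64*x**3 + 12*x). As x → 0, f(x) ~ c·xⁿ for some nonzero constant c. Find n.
9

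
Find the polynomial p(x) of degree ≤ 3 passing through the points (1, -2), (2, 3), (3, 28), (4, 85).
2*x**3 - 2*x**2 - 3*x + 1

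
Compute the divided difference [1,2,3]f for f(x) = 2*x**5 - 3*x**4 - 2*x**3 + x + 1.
93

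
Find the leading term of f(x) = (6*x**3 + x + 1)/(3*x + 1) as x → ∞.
2*x**2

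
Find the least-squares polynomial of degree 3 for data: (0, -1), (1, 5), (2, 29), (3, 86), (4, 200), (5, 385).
-131/126 + (3161/756)x + (-125/126)x² + (337/108)x³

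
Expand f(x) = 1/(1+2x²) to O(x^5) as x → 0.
1 - 2*x**2 + 4*x**4 + O(x**5)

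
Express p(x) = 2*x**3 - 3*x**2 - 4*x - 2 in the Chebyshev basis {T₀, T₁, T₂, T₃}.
(-7/2)T₀ + (-5/2)T₁ + (-3/2)T₂ + (1/2)T₃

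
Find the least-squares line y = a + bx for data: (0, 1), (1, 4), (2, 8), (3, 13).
a = 1/2, b = 4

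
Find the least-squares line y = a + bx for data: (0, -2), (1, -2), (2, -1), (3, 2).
a = -27/10, b = 13/10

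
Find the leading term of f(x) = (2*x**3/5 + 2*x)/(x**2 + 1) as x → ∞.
2*x/5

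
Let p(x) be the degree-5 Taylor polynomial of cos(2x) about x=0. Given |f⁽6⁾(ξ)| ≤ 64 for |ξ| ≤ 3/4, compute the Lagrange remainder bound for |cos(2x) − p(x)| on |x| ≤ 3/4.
81/5120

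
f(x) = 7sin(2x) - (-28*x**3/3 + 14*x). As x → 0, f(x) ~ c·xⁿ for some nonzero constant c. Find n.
5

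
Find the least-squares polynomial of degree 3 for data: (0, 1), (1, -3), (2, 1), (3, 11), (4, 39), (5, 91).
40/63 + (-799/378)x + (-169/126)x² + (29/27)x³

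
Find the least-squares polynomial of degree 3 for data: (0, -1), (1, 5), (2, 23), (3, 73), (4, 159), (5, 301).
-55/63 + (416/189)x + (8/9)x² + (58/27)x³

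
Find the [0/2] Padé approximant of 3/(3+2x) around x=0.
1/(2*x/3 + 1)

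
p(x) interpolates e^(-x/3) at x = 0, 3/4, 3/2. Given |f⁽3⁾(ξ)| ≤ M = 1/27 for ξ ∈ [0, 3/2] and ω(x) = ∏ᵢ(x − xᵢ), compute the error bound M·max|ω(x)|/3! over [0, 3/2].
sqrt(3)/1728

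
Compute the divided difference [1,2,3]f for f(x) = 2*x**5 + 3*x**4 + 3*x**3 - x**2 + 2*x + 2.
272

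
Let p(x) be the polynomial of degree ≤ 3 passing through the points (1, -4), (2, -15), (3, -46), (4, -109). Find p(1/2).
-9/4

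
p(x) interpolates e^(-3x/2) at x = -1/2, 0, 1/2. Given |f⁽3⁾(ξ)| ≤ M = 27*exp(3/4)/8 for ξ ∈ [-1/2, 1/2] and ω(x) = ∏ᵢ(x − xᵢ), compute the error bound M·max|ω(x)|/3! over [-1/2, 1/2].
sqrt(3)*exp(3/4)/64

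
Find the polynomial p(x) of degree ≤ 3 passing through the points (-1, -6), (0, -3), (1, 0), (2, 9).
x**3 + 2*x - 3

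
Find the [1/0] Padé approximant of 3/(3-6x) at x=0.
2*x + 1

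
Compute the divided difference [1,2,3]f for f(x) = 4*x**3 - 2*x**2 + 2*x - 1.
22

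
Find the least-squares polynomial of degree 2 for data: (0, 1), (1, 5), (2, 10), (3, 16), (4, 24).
38/35 + (219/70)x + (9/14)x²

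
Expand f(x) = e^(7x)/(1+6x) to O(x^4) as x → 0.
1 + x + 37*x**2/2 - 323*x**3/6 + O(x**4)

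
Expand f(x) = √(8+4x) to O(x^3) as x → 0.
2*sqrt(2) + sqrt(2)*x/2 - sqrt(2)*x**2/16 + O(x**3)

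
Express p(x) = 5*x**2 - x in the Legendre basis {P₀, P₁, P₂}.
(5/3)P₀ - P₁ + (10/3)P₂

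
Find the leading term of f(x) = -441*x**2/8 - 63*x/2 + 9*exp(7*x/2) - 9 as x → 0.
1029*x**3/16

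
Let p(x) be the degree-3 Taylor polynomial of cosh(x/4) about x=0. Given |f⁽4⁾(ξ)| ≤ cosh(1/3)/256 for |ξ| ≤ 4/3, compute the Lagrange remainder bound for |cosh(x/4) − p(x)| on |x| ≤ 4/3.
cosh(1/3)/1944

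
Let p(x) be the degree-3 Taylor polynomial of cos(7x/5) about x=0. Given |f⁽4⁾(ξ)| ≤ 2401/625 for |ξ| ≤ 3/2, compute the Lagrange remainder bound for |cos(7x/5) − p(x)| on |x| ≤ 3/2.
64827/80000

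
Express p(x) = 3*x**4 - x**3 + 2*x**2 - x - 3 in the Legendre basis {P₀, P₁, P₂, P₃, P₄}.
(-26/15)P₀ + (-8/5)P₁ + (64/21)P₂ + (-2/5)P₃ + (24/35)P₄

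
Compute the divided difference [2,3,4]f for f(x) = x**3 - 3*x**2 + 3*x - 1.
6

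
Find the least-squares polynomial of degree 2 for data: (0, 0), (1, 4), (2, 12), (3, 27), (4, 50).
3/7 + (-39/70)x + (45/14)x²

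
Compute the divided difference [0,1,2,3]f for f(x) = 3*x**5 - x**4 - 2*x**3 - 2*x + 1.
67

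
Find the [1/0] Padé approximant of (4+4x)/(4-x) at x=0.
5*x/4 + 1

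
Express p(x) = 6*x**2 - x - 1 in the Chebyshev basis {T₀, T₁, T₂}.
(2)T₀ - T₁ + (3)T₂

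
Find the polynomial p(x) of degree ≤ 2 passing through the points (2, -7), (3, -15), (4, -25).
-x**2 - 3*x + 3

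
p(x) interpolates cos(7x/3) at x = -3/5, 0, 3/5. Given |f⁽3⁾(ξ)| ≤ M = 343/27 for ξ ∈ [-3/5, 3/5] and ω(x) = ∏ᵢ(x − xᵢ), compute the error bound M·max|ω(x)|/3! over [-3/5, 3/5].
343*sqrt(3)/3375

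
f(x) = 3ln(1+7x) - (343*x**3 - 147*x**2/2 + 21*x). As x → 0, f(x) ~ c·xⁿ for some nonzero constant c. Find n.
4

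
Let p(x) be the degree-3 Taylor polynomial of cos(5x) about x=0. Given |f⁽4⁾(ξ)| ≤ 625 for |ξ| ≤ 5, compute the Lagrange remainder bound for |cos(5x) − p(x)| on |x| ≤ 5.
390625/24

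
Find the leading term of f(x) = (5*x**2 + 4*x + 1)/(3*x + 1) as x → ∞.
5*x/3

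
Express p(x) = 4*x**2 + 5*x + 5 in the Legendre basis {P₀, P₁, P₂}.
(19/3)P₀ + (5)P₁ + (8/3)P₂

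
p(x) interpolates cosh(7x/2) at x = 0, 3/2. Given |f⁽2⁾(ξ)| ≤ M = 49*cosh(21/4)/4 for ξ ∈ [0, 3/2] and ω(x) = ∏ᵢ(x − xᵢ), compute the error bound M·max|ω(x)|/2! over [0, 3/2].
441*cosh(21/4)/128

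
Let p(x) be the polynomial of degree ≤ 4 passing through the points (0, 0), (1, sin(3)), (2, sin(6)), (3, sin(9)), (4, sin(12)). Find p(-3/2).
1485*sin(6)/64 - 385*sin(9)/32 - 693*sin(3)/32 + 315*sin(12)/128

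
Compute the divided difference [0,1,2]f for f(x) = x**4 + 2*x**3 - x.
13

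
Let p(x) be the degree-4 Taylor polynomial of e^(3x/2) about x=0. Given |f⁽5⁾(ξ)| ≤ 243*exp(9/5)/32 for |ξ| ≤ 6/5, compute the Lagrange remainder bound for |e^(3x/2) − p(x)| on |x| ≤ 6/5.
19683*exp(9/5)/125000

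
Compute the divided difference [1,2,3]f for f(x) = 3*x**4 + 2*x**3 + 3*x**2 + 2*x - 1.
90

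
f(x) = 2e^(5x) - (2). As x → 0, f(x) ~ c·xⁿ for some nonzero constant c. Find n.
1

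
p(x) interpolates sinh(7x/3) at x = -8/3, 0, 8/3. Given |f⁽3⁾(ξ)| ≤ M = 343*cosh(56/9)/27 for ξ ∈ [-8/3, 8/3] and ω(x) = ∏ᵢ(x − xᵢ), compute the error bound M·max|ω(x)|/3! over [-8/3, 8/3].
175616*sqrt(3)*cosh(56/9)/19683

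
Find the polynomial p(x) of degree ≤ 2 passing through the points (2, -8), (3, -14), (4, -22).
-x**2 - x - 2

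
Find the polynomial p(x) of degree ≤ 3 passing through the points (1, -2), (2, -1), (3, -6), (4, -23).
-x**3 + 3*x**2 - x - 3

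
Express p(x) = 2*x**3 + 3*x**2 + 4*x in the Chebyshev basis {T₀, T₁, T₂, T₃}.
(3/2)T₀ + (11/2)T₁ + (3/2)T₂ + (1/2)T₃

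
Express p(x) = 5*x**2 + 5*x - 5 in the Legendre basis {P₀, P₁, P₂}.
(-10/3)P₀ + (5)P₁ + (10/3)P₂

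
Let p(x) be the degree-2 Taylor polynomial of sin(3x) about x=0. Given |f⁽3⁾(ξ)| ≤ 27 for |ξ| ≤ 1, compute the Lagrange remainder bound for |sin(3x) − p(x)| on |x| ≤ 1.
9/2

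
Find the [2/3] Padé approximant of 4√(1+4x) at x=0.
(28*x**2 + 112*x/5 + 4)/(-2*x**3/5 + 9*x**2/5 + 18*x/5 + 1)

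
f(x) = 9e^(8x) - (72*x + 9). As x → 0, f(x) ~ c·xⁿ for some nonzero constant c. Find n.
2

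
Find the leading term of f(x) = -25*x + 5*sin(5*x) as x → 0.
-625*x**3/6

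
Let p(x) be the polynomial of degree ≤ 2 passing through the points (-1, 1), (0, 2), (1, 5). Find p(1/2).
13/4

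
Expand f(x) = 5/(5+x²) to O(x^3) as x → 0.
1 - x**2/5 + O(x**3)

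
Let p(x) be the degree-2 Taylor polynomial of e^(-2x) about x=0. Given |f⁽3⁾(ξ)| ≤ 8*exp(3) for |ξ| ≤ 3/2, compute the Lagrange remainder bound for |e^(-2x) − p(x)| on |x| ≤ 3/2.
9*exp(3)/2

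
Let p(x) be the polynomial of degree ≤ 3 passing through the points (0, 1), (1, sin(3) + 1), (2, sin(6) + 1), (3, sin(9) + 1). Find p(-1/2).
21*sin(6)/16 - 35*sin(3)/16 - 5*sin(9)/16 + 1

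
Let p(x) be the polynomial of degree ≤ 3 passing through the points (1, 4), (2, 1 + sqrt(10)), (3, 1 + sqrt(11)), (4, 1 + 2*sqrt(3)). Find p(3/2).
-5*sqrt(11)/16 + sqrt(3)/8 + 31/16 + 15*sqrt(10)/16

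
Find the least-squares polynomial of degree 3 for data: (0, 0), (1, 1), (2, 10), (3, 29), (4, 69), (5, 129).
1/42 + (-205/252)x + (43/42)x² + (31/36)x³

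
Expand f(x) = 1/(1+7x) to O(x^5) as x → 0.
1 - 7*x + 49*x**2 - 343*x**3 + 2401*x**4 + O(x**5)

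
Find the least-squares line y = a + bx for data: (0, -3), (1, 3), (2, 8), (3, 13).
a = -27/10, b = 53/10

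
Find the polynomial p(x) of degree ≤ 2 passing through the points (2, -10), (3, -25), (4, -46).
2 - 3*x**2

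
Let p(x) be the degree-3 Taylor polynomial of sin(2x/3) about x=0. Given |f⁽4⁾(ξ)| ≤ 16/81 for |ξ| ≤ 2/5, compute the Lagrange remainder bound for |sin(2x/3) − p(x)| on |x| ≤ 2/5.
32/151875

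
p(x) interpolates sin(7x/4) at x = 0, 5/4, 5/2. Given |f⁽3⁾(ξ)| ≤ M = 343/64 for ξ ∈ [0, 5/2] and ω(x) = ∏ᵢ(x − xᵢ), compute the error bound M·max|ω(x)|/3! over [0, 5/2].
42875*sqrt(3)/110592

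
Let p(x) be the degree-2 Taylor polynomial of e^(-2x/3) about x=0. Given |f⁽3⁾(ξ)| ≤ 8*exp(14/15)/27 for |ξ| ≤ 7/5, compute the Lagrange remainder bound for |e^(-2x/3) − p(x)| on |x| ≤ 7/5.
1372*exp(14/15)/10125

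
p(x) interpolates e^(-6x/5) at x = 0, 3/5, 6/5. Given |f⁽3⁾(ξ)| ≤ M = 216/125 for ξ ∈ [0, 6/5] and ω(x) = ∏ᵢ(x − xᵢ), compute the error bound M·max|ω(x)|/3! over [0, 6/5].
216*sqrt(3)/15625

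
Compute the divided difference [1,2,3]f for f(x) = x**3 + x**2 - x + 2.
7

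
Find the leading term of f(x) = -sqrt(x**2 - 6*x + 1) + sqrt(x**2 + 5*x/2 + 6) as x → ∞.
17/4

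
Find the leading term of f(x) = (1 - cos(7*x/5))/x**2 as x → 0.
49/50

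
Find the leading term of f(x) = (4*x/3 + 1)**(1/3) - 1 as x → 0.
4*x/9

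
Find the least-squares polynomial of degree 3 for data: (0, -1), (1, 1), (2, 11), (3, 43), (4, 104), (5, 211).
-131/126 + (1289/756)x + (-103/63)x² + (211/108)x³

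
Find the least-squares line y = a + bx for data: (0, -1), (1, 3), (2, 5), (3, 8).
a = -3/5, b = 29/10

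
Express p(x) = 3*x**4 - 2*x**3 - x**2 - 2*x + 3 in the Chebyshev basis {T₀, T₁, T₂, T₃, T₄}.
(29/8)T₀ + (-7/2)T₁ + T₂ + (-1/2)T₃ + (3/8)T₄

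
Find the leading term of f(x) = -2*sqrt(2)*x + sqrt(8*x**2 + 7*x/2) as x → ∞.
7*sqrt(2)/16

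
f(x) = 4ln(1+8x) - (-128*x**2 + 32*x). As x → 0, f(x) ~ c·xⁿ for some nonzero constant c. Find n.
3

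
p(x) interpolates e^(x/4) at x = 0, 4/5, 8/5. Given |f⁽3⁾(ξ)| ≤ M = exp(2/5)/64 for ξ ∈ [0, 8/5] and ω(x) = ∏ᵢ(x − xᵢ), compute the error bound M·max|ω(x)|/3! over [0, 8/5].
sqrt(3)*exp(2/5)/3375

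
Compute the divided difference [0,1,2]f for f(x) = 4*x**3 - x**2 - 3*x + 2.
11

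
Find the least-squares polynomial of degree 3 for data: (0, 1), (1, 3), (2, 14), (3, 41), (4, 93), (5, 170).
76/63 + (-727/378)x + (79/36)x² + (107/108)x³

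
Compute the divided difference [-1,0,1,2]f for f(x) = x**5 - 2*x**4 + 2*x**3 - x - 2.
3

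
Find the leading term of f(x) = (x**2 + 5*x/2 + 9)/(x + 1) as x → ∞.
x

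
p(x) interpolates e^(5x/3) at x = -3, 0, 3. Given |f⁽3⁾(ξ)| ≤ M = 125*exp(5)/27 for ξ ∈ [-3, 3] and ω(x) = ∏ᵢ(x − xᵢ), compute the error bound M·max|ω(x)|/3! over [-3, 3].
125*sqrt(3)*exp(5)/27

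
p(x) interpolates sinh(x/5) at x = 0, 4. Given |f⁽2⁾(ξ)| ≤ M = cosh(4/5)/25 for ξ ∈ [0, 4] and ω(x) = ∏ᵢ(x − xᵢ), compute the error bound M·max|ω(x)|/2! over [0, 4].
2*cosh(4/5)/25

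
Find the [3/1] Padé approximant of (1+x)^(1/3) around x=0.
(-x**3/81 + x**2/9 + x + 1)/(2*x/3 + 1)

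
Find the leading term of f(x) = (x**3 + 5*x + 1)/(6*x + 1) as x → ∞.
x**2/6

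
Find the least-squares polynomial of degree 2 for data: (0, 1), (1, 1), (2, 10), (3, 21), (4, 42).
31/35 + (-83/35)x + (22/7)x²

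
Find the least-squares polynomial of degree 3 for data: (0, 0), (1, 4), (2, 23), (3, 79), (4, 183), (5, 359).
1/42 + (359/252)x + (-55/84)x² + (53/18)x³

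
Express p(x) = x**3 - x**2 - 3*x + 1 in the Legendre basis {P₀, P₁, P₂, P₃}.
(2/3)P₀ + (-12/5)P₁ + (-2/3)P₂ + (2/5)P₃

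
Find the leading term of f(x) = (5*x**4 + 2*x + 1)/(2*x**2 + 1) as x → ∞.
5*x**2/2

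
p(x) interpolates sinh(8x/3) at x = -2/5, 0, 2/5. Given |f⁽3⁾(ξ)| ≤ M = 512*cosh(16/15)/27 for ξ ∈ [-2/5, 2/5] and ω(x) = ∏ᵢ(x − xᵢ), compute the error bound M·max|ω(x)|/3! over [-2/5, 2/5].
4096*sqrt(3)*cosh(16/15)/91125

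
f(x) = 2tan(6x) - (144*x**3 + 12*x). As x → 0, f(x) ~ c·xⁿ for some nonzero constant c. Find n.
5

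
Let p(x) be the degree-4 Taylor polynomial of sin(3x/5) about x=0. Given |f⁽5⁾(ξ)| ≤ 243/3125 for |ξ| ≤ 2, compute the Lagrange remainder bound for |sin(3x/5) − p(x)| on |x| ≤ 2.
324/15625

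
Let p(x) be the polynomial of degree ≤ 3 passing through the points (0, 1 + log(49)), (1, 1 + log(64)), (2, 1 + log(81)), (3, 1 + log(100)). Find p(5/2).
1 + log(27*5**(5/8)*6**(3/4)*7**(1/8)/4)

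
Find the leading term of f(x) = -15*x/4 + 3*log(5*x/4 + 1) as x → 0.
-75*x**2/32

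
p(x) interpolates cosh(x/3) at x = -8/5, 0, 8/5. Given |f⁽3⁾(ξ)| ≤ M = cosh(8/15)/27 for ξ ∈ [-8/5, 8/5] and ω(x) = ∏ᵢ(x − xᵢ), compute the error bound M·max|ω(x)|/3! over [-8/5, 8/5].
512*sqrt(3)*cosh(8/15)/91125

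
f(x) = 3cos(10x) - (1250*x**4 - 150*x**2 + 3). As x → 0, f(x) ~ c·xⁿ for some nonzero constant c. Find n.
6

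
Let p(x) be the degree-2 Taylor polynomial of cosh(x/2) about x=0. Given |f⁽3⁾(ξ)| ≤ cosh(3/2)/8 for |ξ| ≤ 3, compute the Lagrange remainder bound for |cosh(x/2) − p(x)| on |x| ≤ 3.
9*cosh(3/2)/16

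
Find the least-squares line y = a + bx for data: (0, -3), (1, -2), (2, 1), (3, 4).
a = -18/5, b = 12/5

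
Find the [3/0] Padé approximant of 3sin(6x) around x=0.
-108*x**3 + 18*x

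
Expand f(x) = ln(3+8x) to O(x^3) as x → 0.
log(3) + 8*x/3 - 32*x**2/9 + O(x**3)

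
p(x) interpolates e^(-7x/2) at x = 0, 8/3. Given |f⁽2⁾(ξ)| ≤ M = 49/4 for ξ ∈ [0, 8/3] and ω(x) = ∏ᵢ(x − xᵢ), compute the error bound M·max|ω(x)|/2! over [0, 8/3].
98/9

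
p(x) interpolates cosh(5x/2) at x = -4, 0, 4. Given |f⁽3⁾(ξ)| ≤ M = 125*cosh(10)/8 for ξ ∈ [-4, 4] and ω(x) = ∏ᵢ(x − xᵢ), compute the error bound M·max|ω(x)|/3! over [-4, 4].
1000*sqrt(3)*cosh(10)/27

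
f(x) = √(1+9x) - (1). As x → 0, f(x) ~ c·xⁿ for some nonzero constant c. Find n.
1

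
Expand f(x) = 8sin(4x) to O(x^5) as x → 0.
32*x - 256*x**3/3 + O(x**5)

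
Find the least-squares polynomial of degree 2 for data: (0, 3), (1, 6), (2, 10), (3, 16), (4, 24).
109/35 + (62/35)x + (6/7)x²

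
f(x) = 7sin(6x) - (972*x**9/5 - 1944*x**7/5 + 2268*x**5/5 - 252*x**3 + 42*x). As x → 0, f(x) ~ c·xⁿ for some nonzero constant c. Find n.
11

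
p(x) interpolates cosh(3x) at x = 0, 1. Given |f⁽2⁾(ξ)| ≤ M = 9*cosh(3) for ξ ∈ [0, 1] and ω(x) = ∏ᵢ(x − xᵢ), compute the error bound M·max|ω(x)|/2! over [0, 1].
9*cosh(3)/8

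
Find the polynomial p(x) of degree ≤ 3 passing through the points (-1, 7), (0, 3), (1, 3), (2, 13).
x**3 + 2*x**2 - 3*x + 3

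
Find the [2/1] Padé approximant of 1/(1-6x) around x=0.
1/(1 - 6*x)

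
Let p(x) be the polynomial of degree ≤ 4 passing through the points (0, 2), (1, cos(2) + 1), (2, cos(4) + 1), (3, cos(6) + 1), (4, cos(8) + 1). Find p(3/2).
45*cos(4)/64 + 15*cos(2)/32 - 5*cos(6)/32 + 3*cos(8)/128 + 123/128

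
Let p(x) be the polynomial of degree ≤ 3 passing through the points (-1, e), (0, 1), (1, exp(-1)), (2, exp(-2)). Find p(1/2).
(-1 + 9*e + (9 - e)*exp(2))*exp(-2)/16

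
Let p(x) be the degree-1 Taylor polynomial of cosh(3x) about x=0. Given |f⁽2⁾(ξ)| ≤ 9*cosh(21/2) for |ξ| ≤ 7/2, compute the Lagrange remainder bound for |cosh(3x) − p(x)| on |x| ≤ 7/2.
441*cosh(21/2)/8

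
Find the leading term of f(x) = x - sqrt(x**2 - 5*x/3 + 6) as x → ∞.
5/6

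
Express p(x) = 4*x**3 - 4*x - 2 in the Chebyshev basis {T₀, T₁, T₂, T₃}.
(-2)T₀ - T₁ + T₃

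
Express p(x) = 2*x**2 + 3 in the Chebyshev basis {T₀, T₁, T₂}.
(4)T₀ + T₂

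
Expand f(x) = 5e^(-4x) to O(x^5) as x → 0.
5 - 20*x + 40*x**2 - 160*x**3/3 + 160*x**4/3 + O(x**5)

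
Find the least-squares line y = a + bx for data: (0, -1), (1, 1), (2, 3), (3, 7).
a = -7/5, b = 13/5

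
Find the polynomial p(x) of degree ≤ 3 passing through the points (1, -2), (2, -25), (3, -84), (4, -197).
-3*x**3 - 2*x + 3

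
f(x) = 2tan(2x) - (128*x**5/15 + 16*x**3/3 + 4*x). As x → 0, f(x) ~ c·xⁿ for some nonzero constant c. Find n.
7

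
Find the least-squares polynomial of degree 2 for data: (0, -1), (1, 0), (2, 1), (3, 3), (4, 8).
-5/7 + (-33/70)x + (9/14)x²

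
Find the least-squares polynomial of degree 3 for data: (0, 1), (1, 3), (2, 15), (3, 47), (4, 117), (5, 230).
23/21 + (115/126)x + (-97/84)x² + (73/36)x³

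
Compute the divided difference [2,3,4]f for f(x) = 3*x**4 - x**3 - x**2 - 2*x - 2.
155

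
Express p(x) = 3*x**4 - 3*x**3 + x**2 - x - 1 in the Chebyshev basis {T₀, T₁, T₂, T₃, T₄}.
(5/8)T₀ + (-13/4)T₁ + (2)T₂ + (-3/4)T₃ + (3/8)T₄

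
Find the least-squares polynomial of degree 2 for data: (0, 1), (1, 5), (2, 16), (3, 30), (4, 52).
34/35 + (109/70)x + (39/14)x²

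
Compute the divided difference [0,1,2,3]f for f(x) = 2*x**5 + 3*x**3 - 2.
53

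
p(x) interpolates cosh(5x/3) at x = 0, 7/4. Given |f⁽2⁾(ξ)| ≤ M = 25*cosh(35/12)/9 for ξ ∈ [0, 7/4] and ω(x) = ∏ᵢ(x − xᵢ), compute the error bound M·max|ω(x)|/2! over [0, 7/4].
1225*cosh(35/12)/1152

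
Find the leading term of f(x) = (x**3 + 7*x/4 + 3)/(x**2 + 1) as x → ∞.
x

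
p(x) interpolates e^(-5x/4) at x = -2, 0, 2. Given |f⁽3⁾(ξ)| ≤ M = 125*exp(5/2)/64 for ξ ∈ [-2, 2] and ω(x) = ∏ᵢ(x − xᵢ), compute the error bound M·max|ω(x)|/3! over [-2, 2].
125*sqrt(3)*exp(5/2)/216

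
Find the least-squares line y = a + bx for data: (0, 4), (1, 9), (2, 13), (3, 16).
a = 9/2, b = 4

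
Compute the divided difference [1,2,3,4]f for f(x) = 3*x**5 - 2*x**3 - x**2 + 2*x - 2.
193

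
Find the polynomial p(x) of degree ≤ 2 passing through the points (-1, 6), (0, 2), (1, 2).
2*x**2 - 2*x + 2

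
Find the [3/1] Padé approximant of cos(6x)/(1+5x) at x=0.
(54*x**3/5 - 180*x**2/7 + 54*x/35 + 1)/(229*x/35 + 1)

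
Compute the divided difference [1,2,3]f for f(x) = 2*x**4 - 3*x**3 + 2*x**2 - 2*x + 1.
34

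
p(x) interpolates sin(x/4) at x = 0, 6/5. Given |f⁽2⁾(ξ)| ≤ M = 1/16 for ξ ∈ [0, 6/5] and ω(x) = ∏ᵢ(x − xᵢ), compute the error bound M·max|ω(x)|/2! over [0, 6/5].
9/800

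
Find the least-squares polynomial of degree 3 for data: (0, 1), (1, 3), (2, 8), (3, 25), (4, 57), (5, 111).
10/9 + (220/189)x + (-41/63)x² + (26/27)x³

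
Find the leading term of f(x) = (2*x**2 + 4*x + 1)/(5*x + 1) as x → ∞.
2*x/5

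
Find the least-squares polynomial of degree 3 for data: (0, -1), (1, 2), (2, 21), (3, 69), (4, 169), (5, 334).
-68/63 + (803/378)x + (-14/9)x² + (157/54)x³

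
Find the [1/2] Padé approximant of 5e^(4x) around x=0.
(20*x/3 + 5)/(8*x**2/3 - 8*x/3 + 1)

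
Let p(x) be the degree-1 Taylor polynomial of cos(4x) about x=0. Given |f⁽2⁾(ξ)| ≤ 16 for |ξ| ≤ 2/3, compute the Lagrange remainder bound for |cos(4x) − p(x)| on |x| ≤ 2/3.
32/9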